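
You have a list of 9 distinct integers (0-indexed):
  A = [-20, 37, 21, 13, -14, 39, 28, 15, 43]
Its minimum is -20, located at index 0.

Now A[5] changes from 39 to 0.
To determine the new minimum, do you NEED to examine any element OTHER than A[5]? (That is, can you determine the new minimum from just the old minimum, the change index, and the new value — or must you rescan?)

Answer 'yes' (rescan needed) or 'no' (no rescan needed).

Old min = -20 at index 0
Change at index 5: 39 -> 0
Index 5 was NOT the min. New min = min(-20, 0). No rescan of other elements needed.
Needs rescan: no

Answer: no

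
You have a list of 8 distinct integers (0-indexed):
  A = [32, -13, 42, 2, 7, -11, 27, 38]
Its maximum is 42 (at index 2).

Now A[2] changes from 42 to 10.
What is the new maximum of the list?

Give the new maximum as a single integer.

Old max = 42 (at index 2)
Change: A[2] 42 -> 10
Changed element WAS the max -> may need rescan.
  Max of remaining elements: 38
  New max = max(10, 38) = 38

Answer: 38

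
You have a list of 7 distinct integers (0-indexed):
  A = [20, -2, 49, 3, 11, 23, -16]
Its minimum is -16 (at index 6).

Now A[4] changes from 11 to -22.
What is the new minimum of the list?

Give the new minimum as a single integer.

Old min = -16 (at index 6)
Change: A[4] 11 -> -22
Changed element was NOT the old min.
  New min = min(old_min, new_val) = min(-16, -22) = -22

Answer: -22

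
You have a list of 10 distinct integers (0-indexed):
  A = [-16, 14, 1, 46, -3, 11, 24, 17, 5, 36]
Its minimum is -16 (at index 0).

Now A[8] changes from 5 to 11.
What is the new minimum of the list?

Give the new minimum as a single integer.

Old min = -16 (at index 0)
Change: A[8] 5 -> 11
Changed element was NOT the old min.
  New min = min(old_min, new_val) = min(-16, 11) = -16

Answer: -16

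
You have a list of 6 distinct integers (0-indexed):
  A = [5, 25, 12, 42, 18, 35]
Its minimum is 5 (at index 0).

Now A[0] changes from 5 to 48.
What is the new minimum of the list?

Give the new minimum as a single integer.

Old min = 5 (at index 0)
Change: A[0] 5 -> 48
Changed element WAS the min. Need to check: is 48 still <= all others?
  Min of remaining elements: 12
  New min = min(48, 12) = 12

Answer: 12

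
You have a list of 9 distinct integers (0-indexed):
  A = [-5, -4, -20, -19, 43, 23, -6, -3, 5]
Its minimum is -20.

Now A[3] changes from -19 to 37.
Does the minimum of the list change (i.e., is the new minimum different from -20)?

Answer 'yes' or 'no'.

Answer: no

Derivation:
Old min = -20
Change: A[3] -19 -> 37
Changed element was NOT the min; min changes only if 37 < -20.
New min = -20; changed? no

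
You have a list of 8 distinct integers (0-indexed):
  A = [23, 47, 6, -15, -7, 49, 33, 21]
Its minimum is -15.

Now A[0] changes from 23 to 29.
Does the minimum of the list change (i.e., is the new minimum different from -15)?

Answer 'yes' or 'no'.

Answer: no

Derivation:
Old min = -15
Change: A[0] 23 -> 29
Changed element was NOT the min; min changes only if 29 < -15.
New min = -15; changed? no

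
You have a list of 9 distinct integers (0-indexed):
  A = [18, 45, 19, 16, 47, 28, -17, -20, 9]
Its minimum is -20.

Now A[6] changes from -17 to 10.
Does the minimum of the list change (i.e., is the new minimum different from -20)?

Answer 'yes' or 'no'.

Answer: no

Derivation:
Old min = -20
Change: A[6] -17 -> 10
Changed element was NOT the min; min changes only if 10 < -20.
New min = -20; changed? no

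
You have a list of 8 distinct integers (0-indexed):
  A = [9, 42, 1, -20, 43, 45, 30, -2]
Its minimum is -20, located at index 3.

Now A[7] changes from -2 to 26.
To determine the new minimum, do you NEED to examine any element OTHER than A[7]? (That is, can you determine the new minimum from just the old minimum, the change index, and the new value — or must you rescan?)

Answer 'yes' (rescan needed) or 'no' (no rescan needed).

Old min = -20 at index 3
Change at index 7: -2 -> 26
Index 7 was NOT the min. New min = min(-20, 26). No rescan of other elements needed.
Needs rescan: no

Answer: no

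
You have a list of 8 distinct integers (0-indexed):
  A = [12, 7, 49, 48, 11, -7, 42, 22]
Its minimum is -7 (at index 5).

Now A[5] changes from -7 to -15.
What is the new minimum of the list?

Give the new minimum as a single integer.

Old min = -7 (at index 5)
Change: A[5] -7 -> -15
Changed element WAS the min. Need to check: is -15 still <= all others?
  Min of remaining elements: 7
  New min = min(-15, 7) = -15

Answer: -15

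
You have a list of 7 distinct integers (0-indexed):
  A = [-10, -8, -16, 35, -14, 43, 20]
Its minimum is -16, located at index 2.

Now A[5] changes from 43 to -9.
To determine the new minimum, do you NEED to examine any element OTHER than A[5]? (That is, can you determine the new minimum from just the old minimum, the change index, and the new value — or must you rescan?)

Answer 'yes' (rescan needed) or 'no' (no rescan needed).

Answer: no

Derivation:
Old min = -16 at index 2
Change at index 5: 43 -> -9
Index 5 was NOT the min. New min = min(-16, -9). No rescan of other elements needed.
Needs rescan: no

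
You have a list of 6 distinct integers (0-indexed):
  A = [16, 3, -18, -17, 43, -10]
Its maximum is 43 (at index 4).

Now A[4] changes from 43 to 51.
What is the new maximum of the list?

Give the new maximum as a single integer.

Answer: 51

Derivation:
Old max = 43 (at index 4)
Change: A[4] 43 -> 51
Changed element WAS the max -> may need rescan.
  Max of remaining elements: 16
  New max = max(51, 16) = 51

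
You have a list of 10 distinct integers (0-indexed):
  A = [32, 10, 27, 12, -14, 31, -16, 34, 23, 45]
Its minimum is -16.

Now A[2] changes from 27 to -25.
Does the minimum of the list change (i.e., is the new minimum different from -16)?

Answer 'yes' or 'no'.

Answer: yes

Derivation:
Old min = -16
Change: A[2] 27 -> -25
Changed element was NOT the min; min changes only if -25 < -16.
New min = -25; changed? yes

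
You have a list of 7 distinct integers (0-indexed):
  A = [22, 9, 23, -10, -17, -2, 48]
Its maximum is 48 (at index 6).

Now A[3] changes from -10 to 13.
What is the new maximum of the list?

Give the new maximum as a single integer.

Old max = 48 (at index 6)
Change: A[3] -10 -> 13
Changed element was NOT the old max.
  New max = max(old_max, new_val) = max(48, 13) = 48

Answer: 48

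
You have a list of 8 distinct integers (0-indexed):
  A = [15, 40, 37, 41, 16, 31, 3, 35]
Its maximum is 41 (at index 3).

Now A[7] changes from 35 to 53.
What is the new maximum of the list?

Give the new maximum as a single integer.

Old max = 41 (at index 3)
Change: A[7] 35 -> 53
Changed element was NOT the old max.
  New max = max(old_max, new_val) = max(41, 53) = 53

Answer: 53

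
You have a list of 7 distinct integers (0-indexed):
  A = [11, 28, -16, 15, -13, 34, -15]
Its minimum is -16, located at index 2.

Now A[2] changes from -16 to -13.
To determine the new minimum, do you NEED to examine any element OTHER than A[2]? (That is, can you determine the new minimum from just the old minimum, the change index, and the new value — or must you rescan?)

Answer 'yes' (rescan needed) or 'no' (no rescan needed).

Answer: yes

Derivation:
Old min = -16 at index 2
Change at index 2: -16 -> -13
Index 2 WAS the min and new value -13 > old min -16. Must rescan other elements to find the new min.
Needs rescan: yes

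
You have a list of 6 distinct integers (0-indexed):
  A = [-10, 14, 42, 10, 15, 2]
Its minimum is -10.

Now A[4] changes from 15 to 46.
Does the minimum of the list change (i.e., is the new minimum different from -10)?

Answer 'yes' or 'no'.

Old min = -10
Change: A[4] 15 -> 46
Changed element was NOT the min; min changes only if 46 < -10.
New min = -10; changed? no

Answer: no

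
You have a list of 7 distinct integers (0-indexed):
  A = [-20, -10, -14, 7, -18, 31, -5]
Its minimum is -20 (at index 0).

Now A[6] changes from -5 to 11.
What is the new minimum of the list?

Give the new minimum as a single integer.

Answer: -20

Derivation:
Old min = -20 (at index 0)
Change: A[6] -5 -> 11
Changed element was NOT the old min.
  New min = min(old_min, new_val) = min(-20, 11) = -20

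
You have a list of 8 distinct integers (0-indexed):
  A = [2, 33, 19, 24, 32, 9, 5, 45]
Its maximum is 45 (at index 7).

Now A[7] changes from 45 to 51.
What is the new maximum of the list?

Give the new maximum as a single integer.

Answer: 51

Derivation:
Old max = 45 (at index 7)
Change: A[7] 45 -> 51
Changed element WAS the max -> may need rescan.
  Max of remaining elements: 33
  New max = max(51, 33) = 51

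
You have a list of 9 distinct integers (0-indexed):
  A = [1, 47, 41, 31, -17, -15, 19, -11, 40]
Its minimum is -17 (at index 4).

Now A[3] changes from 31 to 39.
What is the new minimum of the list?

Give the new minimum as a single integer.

Answer: -17

Derivation:
Old min = -17 (at index 4)
Change: A[3] 31 -> 39
Changed element was NOT the old min.
  New min = min(old_min, new_val) = min(-17, 39) = -17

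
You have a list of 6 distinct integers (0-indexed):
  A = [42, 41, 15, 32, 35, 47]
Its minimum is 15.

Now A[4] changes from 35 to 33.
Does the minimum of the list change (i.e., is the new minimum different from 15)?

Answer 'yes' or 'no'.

Old min = 15
Change: A[4] 35 -> 33
Changed element was NOT the min; min changes only if 33 < 15.
New min = 15; changed? no

Answer: no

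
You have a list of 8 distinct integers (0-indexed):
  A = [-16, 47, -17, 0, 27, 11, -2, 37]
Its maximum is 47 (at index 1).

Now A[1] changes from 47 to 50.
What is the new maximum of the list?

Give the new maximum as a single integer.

Answer: 50

Derivation:
Old max = 47 (at index 1)
Change: A[1] 47 -> 50
Changed element WAS the max -> may need rescan.
  Max of remaining elements: 37
  New max = max(50, 37) = 50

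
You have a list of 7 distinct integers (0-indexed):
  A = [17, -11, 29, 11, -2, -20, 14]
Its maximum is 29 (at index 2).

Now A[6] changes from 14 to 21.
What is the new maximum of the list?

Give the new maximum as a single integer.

Answer: 29

Derivation:
Old max = 29 (at index 2)
Change: A[6] 14 -> 21
Changed element was NOT the old max.
  New max = max(old_max, new_val) = max(29, 21) = 29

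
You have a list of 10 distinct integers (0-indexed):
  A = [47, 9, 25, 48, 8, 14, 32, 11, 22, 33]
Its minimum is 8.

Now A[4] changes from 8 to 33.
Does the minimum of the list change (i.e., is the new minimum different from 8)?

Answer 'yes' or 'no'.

Old min = 8
Change: A[4] 8 -> 33
Changed element was the min; new min must be rechecked.
New min = 9; changed? yes

Answer: yes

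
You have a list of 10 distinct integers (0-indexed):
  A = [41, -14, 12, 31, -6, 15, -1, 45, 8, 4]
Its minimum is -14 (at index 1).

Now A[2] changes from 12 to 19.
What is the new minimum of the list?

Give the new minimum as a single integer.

Answer: -14

Derivation:
Old min = -14 (at index 1)
Change: A[2] 12 -> 19
Changed element was NOT the old min.
  New min = min(old_min, new_val) = min(-14, 19) = -14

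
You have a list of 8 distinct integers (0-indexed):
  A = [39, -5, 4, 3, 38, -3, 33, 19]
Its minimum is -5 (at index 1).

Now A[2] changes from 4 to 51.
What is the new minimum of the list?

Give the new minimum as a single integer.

Answer: -5

Derivation:
Old min = -5 (at index 1)
Change: A[2] 4 -> 51
Changed element was NOT the old min.
  New min = min(old_min, new_val) = min(-5, 51) = -5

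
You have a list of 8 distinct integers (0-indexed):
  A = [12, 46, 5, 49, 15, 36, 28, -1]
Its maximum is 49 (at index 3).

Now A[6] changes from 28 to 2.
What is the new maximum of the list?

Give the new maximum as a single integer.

Old max = 49 (at index 3)
Change: A[6] 28 -> 2
Changed element was NOT the old max.
  New max = max(old_max, new_val) = max(49, 2) = 49

Answer: 49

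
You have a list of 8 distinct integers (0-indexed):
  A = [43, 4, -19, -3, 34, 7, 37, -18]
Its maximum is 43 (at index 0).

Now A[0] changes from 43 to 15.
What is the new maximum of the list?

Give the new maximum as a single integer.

Answer: 37

Derivation:
Old max = 43 (at index 0)
Change: A[0] 43 -> 15
Changed element WAS the max -> may need rescan.
  Max of remaining elements: 37
  New max = max(15, 37) = 37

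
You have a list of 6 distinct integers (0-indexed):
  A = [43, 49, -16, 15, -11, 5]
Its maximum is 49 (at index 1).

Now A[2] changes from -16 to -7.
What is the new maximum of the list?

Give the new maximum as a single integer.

Old max = 49 (at index 1)
Change: A[2] -16 -> -7
Changed element was NOT the old max.
  New max = max(old_max, new_val) = max(49, -7) = 49

Answer: 49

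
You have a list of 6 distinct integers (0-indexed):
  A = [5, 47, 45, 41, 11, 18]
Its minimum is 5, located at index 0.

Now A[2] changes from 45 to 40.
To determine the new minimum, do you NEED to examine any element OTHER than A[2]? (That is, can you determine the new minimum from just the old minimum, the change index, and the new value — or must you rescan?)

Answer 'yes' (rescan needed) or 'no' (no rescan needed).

Answer: no

Derivation:
Old min = 5 at index 0
Change at index 2: 45 -> 40
Index 2 was NOT the min. New min = min(5, 40). No rescan of other elements needed.
Needs rescan: no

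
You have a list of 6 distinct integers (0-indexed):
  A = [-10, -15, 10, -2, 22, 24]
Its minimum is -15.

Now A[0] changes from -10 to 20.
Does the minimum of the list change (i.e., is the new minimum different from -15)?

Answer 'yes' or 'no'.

Answer: no

Derivation:
Old min = -15
Change: A[0] -10 -> 20
Changed element was NOT the min; min changes only if 20 < -15.
New min = -15; changed? no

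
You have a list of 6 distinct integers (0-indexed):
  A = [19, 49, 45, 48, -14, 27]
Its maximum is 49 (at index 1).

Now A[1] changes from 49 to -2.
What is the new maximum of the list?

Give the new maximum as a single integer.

Answer: 48

Derivation:
Old max = 49 (at index 1)
Change: A[1] 49 -> -2
Changed element WAS the max -> may need rescan.
  Max of remaining elements: 48
  New max = max(-2, 48) = 48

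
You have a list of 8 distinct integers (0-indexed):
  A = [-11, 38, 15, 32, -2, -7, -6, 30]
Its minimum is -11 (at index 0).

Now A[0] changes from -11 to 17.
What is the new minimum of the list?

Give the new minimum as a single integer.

Answer: -7

Derivation:
Old min = -11 (at index 0)
Change: A[0] -11 -> 17
Changed element WAS the min. Need to check: is 17 still <= all others?
  Min of remaining elements: -7
  New min = min(17, -7) = -7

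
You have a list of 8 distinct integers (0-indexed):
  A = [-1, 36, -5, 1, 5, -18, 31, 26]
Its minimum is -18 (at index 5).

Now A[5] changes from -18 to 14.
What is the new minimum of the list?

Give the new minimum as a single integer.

Answer: -5

Derivation:
Old min = -18 (at index 5)
Change: A[5] -18 -> 14
Changed element WAS the min. Need to check: is 14 still <= all others?
  Min of remaining elements: -5
  New min = min(14, -5) = -5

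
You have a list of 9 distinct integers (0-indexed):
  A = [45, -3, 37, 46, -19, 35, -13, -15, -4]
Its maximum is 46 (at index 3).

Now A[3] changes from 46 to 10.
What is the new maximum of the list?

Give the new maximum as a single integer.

Answer: 45

Derivation:
Old max = 46 (at index 3)
Change: A[3] 46 -> 10
Changed element WAS the max -> may need rescan.
  Max of remaining elements: 45
  New max = max(10, 45) = 45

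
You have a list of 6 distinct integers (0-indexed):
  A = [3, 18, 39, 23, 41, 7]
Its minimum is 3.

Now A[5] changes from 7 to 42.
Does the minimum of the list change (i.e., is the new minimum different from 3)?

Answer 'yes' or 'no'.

Answer: no

Derivation:
Old min = 3
Change: A[5] 7 -> 42
Changed element was NOT the min; min changes only if 42 < 3.
New min = 3; changed? no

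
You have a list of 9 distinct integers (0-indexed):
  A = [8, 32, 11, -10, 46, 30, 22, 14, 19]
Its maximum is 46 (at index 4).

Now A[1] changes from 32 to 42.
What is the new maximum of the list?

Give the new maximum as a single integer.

Answer: 46

Derivation:
Old max = 46 (at index 4)
Change: A[1] 32 -> 42
Changed element was NOT the old max.
  New max = max(old_max, new_val) = max(46, 42) = 46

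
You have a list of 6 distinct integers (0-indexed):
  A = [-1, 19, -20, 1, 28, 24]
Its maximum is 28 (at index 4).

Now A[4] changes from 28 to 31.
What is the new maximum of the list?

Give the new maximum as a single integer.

Old max = 28 (at index 4)
Change: A[4] 28 -> 31
Changed element WAS the max -> may need rescan.
  Max of remaining elements: 24
  New max = max(31, 24) = 31

Answer: 31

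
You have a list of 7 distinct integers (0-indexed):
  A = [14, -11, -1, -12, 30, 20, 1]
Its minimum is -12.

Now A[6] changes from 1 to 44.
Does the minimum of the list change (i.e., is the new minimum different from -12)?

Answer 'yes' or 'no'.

Old min = -12
Change: A[6] 1 -> 44
Changed element was NOT the min; min changes only if 44 < -12.
New min = -12; changed? no

Answer: no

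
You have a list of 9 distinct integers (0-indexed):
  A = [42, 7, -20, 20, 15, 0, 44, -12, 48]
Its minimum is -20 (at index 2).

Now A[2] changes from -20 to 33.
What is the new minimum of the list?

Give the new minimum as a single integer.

Answer: -12

Derivation:
Old min = -20 (at index 2)
Change: A[2] -20 -> 33
Changed element WAS the min. Need to check: is 33 still <= all others?
  Min of remaining elements: -12
  New min = min(33, -12) = -12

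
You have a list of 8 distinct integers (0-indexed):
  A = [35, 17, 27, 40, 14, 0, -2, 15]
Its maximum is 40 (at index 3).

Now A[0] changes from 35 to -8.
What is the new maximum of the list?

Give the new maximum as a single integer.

Answer: 40

Derivation:
Old max = 40 (at index 3)
Change: A[0] 35 -> -8
Changed element was NOT the old max.
  New max = max(old_max, new_val) = max(40, -8) = 40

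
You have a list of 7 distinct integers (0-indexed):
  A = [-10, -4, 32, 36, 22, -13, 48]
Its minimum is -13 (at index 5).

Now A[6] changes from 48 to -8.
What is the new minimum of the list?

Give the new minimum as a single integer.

Answer: -13

Derivation:
Old min = -13 (at index 5)
Change: A[6] 48 -> -8
Changed element was NOT the old min.
  New min = min(old_min, new_val) = min(-13, -8) = -13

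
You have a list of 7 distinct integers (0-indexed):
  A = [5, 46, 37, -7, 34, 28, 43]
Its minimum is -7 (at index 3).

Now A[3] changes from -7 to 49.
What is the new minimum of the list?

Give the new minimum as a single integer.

Answer: 5

Derivation:
Old min = -7 (at index 3)
Change: A[3] -7 -> 49
Changed element WAS the min. Need to check: is 49 still <= all others?
  Min of remaining elements: 5
  New min = min(49, 5) = 5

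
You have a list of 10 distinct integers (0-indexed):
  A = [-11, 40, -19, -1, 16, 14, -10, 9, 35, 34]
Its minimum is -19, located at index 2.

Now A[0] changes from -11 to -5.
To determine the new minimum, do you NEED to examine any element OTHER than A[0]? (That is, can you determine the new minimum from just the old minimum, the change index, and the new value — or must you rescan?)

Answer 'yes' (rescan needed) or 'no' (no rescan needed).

Old min = -19 at index 2
Change at index 0: -11 -> -5
Index 0 was NOT the min. New min = min(-19, -5). No rescan of other elements needed.
Needs rescan: no

Answer: no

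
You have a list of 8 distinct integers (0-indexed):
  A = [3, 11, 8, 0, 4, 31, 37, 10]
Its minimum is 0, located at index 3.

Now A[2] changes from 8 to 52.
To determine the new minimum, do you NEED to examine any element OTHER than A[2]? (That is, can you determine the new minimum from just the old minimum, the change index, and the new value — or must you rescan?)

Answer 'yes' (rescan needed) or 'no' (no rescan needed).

Old min = 0 at index 3
Change at index 2: 8 -> 52
Index 2 was NOT the min. New min = min(0, 52). No rescan of other elements needed.
Needs rescan: no

Answer: no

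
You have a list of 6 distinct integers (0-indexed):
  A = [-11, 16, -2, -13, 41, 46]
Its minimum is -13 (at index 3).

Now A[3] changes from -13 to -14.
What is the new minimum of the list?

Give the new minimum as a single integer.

Answer: -14

Derivation:
Old min = -13 (at index 3)
Change: A[3] -13 -> -14
Changed element WAS the min. Need to check: is -14 still <= all others?
  Min of remaining elements: -11
  New min = min(-14, -11) = -14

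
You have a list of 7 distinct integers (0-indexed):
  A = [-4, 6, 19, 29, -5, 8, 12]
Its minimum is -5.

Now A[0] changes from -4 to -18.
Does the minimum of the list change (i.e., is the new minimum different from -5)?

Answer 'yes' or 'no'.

Answer: yes

Derivation:
Old min = -5
Change: A[0] -4 -> -18
Changed element was NOT the min; min changes only if -18 < -5.
New min = -18; changed? yes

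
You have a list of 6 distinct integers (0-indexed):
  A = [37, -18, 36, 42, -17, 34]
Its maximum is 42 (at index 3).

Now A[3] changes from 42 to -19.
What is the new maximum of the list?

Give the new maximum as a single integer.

Answer: 37

Derivation:
Old max = 42 (at index 3)
Change: A[3] 42 -> -19
Changed element WAS the max -> may need rescan.
  Max of remaining elements: 37
  New max = max(-19, 37) = 37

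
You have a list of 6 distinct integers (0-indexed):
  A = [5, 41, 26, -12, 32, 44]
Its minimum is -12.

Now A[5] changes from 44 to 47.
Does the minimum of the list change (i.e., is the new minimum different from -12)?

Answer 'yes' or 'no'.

Answer: no

Derivation:
Old min = -12
Change: A[5] 44 -> 47
Changed element was NOT the min; min changes only if 47 < -12.
New min = -12; changed? no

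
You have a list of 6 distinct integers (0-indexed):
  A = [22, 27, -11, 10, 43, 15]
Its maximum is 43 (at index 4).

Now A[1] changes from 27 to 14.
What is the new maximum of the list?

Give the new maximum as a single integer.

Old max = 43 (at index 4)
Change: A[1] 27 -> 14
Changed element was NOT the old max.
  New max = max(old_max, new_val) = max(43, 14) = 43

Answer: 43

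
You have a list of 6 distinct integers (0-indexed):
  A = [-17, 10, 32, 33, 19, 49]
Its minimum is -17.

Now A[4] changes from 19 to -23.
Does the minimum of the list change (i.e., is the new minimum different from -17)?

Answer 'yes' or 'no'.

Old min = -17
Change: A[4] 19 -> -23
Changed element was NOT the min; min changes only if -23 < -17.
New min = -23; changed? yes

Answer: yes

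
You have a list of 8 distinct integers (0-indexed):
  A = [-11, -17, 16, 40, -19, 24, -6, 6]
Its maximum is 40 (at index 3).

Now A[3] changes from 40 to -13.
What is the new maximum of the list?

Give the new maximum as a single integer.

Old max = 40 (at index 3)
Change: A[3] 40 -> -13
Changed element WAS the max -> may need rescan.
  Max of remaining elements: 24
  New max = max(-13, 24) = 24

Answer: 24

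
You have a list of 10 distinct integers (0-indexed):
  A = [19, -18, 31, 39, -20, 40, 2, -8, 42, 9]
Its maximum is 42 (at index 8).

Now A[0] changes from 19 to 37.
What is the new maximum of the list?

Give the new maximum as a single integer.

Answer: 42

Derivation:
Old max = 42 (at index 8)
Change: A[0] 19 -> 37
Changed element was NOT the old max.
  New max = max(old_max, new_val) = max(42, 37) = 42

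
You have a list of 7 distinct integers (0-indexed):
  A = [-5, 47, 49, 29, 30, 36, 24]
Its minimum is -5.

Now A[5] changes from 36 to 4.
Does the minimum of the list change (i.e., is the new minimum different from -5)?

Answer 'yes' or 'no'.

Old min = -5
Change: A[5] 36 -> 4
Changed element was NOT the min; min changes only if 4 < -5.
New min = -5; changed? no

Answer: no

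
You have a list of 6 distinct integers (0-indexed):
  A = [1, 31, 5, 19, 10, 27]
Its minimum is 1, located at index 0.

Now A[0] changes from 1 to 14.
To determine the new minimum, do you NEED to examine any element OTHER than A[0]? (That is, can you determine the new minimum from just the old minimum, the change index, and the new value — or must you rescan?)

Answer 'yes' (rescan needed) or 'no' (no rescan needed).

Old min = 1 at index 0
Change at index 0: 1 -> 14
Index 0 WAS the min and new value 14 > old min 1. Must rescan other elements to find the new min.
Needs rescan: yes

Answer: yes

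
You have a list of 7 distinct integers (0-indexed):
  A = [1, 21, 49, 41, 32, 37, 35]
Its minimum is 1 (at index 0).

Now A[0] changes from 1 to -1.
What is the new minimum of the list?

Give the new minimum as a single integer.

Answer: -1

Derivation:
Old min = 1 (at index 0)
Change: A[0] 1 -> -1
Changed element WAS the min. Need to check: is -1 still <= all others?
  Min of remaining elements: 21
  New min = min(-1, 21) = -1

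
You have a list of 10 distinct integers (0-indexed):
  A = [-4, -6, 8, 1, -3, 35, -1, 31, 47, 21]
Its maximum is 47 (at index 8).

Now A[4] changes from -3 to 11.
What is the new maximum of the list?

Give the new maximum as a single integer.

Old max = 47 (at index 8)
Change: A[4] -3 -> 11
Changed element was NOT the old max.
  New max = max(old_max, new_val) = max(47, 11) = 47

Answer: 47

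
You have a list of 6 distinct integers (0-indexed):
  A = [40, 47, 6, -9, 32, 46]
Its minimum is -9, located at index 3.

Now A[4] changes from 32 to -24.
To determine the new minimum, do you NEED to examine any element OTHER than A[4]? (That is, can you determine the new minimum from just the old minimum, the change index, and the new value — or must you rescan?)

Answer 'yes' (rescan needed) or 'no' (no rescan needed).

Answer: no

Derivation:
Old min = -9 at index 3
Change at index 4: 32 -> -24
Index 4 was NOT the min. New min = min(-9, -24). No rescan of other elements needed.
Needs rescan: no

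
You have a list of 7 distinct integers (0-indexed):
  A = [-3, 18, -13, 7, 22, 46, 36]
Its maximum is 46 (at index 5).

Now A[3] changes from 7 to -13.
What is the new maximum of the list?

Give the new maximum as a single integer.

Old max = 46 (at index 5)
Change: A[3] 7 -> -13
Changed element was NOT the old max.
  New max = max(old_max, new_val) = max(46, -13) = 46

Answer: 46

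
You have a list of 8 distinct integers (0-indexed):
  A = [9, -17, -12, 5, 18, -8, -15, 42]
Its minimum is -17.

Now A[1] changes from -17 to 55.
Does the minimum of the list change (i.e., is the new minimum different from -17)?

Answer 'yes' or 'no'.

Answer: yes

Derivation:
Old min = -17
Change: A[1] -17 -> 55
Changed element was the min; new min must be rechecked.
New min = -15; changed? yes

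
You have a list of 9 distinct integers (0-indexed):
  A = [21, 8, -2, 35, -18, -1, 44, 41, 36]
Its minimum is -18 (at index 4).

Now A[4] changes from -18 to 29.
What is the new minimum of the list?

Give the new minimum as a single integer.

Answer: -2

Derivation:
Old min = -18 (at index 4)
Change: A[4] -18 -> 29
Changed element WAS the min. Need to check: is 29 still <= all others?
  Min of remaining elements: -2
  New min = min(29, -2) = -2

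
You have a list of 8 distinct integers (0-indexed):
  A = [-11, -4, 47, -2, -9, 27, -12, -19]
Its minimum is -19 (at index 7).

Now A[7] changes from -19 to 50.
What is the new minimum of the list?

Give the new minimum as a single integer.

Old min = -19 (at index 7)
Change: A[7] -19 -> 50
Changed element WAS the min. Need to check: is 50 still <= all others?
  Min of remaining elements: -12
  New min = min(50, -12) = -12

Answer: -12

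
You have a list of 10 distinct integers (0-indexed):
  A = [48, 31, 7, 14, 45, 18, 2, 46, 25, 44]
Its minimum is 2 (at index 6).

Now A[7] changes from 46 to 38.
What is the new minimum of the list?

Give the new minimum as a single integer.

Answer: 2

Derivation:
Old min = 2 (at index 6)
Change: A[7] 46 -> 38
Changed element was NOT the old min.
  New min = min(old_min, new_val) = min(2, 38) = 2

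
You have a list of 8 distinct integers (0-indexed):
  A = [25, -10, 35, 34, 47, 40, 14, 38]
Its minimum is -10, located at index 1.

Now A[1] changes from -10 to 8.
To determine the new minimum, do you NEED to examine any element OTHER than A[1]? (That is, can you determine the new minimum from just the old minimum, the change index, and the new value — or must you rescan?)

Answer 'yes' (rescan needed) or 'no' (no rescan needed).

Old min = -10 at index 1
Change at index 1: -10 -> 8
Index 1 WAS the min and new value 8 > old min -10. Must rescan other elements to find the new min.
Needs rescan: yes

Answer: yes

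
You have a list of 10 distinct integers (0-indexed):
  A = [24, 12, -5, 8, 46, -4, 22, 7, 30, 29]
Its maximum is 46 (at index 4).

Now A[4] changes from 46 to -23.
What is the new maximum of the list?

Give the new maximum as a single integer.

Answer: 30

Derivation:
Old max = 46 (at index 4)
Change: A[4] 46 -> -23
Changed element WAS the max -> may need rescan.
  Max of remaining elements: 30
  New max = max(-23, 30) = 30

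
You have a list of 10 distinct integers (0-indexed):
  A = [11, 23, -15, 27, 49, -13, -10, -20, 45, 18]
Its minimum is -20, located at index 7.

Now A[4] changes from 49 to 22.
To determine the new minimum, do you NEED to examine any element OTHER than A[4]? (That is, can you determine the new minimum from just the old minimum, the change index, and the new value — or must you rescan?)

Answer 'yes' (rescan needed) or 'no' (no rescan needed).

Answer: no

Derivation:
Old min = -20 at index 7
Change at index 4: 49 -> 22
Index 4 was NOT the min. New min = min(-20, 22). No rescan of other elements needed.
Needs rescan: no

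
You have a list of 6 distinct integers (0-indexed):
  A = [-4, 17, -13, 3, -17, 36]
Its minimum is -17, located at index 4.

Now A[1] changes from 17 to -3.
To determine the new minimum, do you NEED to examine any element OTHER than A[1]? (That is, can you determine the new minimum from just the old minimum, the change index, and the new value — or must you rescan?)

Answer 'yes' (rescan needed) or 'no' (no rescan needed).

Old min = -17 at index 4
Change at index 1: 17 -> -3
Index 1 was NOT the min. New min = min(-17, -3). No rescan of other elements needed.
Needs rescan: no

Answer: no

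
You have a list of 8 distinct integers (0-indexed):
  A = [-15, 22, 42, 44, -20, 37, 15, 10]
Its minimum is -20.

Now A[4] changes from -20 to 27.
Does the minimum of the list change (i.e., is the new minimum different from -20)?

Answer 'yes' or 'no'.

Answer: yes

Derivation:
Old min = -20
Change: A[4] -20 -> 27
Changed element was the min; new min must be rechecked.
New min = -15; changed? yes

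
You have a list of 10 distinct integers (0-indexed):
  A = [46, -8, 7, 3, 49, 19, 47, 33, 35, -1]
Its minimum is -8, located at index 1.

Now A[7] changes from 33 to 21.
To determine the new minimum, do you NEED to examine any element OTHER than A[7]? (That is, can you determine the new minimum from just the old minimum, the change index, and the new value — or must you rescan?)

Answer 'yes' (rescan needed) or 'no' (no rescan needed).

Old min = -8 at index 1
Change at index 7: 33 -> 21
Index 7 was NOT the min. New min = min(-8, 21). No rescan of other elements needed.
Needs rescan: no

Answer: no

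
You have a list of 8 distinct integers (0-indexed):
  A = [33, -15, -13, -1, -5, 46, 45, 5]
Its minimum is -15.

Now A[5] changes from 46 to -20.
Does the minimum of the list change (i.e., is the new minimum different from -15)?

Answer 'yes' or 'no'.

Answer: yes

Derivation:
Old min = -15
Change: A[5] 46 -> -20
Changed element was NOT the min; min changes only if -20 < -15.
New min = -20; changed? yes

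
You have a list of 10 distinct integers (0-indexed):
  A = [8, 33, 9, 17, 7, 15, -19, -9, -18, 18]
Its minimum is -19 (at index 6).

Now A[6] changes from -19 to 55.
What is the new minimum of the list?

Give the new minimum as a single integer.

Old min = -19 (at index 6)
Change: A[6] -19 -> 55
Changed element WAS the min. Need to check: is 55 still <= all others?
  Min of remaining elements: -18
  New min = min(55, -18) = -18

Answer: -18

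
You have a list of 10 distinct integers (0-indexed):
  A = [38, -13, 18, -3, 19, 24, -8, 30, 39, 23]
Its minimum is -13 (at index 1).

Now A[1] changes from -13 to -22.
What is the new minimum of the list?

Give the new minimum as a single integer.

Old min = -13 (at index 1)
Change: A[1] -13 -> -22
Changed element WAS the min. Need to check: is -22 still <= all others?
  Min of remaining elements: -8
  New min = min(-22, -8) = -22

Answer: -22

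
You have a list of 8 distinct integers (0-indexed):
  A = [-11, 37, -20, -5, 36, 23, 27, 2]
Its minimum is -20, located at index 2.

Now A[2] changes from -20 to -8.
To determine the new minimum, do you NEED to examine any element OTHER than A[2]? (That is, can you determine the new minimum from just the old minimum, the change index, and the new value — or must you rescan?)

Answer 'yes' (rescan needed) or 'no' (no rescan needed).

Answer: yes

Derivation:
Old min = -20 at index 2
Change at index 2: -20 -> -8
Index 2 WAS the min and new value -8 > old min -20. Must rescan other elements to find the new min.
Needs rescan: yes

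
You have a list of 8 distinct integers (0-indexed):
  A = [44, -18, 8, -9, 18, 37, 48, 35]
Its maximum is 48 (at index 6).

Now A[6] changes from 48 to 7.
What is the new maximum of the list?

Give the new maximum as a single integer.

Old max = 48 (at index 6)
Change: A[6] 48 -> 7
Changed element WAS the max -> may need rescan.
  Max of remaining elements: 44
  New max = max(7, 44) = 44

Answer: 44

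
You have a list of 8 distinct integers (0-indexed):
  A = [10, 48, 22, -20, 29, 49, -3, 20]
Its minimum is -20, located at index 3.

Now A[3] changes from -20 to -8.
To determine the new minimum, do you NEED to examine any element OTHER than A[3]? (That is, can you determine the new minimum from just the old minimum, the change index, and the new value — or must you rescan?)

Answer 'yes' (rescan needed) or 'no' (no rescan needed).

Old min = -20 at index 3
Change at index 3: -20 -> -8
Index 3 WAS the min and new value -8 > old min -20. Must rescan other elements to find the new min.
Needs rescan: yes

Answer: yes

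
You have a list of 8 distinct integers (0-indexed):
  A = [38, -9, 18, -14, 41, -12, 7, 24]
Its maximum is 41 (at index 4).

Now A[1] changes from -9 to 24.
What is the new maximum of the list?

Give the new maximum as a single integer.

Answer: 41

Derivation:
Old max = 41 (at index 4)
Change: A[1] -9 -> 24
Changed element was NOT the old max.
  New max = max(old_max, new_val) = max(41, 24) = 41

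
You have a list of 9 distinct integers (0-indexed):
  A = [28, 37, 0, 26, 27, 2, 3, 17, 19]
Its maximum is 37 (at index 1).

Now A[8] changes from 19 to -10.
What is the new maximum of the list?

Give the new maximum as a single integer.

Answer: 37

Derivation:
Old max = 37 (at index 1)
Change: A[8] 19 -> -10
Changed element was NOT the old max.
  New max = max(old_max, new_val) = max(37, -10) = 37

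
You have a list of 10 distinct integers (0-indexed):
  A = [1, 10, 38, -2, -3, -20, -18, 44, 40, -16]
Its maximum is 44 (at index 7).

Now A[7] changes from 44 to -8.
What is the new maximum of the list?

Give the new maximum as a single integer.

Old max = 44 (at index 7)
Change: A[7] 44 -> -8
Changed element WAS the max -> may need rescan.
  Max of remaining elements: 40
  New max = max(-8, 40) = 40

Answer: 40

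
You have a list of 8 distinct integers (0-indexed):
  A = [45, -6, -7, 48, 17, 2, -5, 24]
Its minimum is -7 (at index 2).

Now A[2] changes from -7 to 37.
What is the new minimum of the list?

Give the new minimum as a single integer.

Old min = -7 (at index 2)
Change: A[2] -7 -> 37
Changed element WAS the min. Need to check: is 37 still <= all others?
  Min of remaining elements: -6
  New min = min(37, -6) = -6

Answer: -6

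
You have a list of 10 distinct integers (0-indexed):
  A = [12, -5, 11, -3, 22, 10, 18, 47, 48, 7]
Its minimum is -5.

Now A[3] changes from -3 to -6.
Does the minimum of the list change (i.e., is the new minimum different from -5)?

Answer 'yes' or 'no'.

Old min = -5
Change: A[3] -3 -> -6
Changed element was NOT the min; min changes only if -6 < -5.
New min = -6; changed? yes

Answer: yes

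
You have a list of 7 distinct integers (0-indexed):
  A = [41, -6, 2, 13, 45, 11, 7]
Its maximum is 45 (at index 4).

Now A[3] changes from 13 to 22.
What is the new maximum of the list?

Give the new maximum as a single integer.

Answer: 45

Derivation:
Old max = 45 (at index 4)
Change: A[3] 13 -> 22
Changed element was NOT the old max.
  New max = max(old_max, new_val) = max(45, 22) = 45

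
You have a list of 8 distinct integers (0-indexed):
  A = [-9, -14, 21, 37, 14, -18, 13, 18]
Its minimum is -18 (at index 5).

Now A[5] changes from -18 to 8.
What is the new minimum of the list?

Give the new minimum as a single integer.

Answer: -14

Derivation:
Old min = -18 (at index 5)
Change: A[5] -18 -> 8
Changed element WAS the min. Need to check: is 8 still <= all others?
  Min of remaining elements: -14
  New min = min(8, -14) = -14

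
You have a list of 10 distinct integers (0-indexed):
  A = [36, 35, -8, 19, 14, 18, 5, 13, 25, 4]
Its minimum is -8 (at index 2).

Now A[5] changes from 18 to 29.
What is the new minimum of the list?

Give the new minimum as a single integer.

Answer: -8

Derivation:
Old min = -8 (at index 2)
Change: A[5] 18 -> 29
Changed element was NOT the old min.
  New min = min(old_min, new_val) = min(-8, 29) = -8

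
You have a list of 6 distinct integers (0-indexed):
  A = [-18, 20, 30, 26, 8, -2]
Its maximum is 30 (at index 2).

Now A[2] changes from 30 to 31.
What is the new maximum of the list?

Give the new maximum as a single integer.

Old max = 30 (at index 2)
Change: A[2] 30 -> 31
Changed element WAS the max -> may need rescan.
  Max of remaining elements: 26
  New max = max(31, 26) = 31

Answer: 31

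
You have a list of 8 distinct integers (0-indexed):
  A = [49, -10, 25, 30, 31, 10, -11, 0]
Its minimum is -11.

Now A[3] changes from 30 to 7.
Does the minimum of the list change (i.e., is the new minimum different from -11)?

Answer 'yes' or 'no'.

Answer: no

Derivation:
Old min = -11
Change: A[3] 30 -> 7
Changed element was NOT the min; min changes only if 7 < -11.
New min = -11; changed? no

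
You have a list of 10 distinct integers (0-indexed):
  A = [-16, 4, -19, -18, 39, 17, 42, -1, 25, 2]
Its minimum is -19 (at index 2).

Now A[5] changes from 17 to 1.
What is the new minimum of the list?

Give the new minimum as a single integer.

Answer: -19

Derivation:
Old min = -19 (at index 2)
Change: A[5] 17 -> 1
Changed element was NOT the old min.
  New min = min(old_min, new_val) = min(-19, 1) = -19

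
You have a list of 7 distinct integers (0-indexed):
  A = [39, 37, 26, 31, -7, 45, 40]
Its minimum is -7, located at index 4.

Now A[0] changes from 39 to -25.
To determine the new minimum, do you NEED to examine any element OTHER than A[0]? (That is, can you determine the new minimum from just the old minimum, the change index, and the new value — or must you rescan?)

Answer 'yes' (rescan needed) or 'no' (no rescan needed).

Answer: no

Derivation:
Old min = -7 at index 4
Change at index 0: 39 -> -25
Index 0 was NOT the min. New min = min(-7, -25). No rescan of other elements needed.
Needs rescan: no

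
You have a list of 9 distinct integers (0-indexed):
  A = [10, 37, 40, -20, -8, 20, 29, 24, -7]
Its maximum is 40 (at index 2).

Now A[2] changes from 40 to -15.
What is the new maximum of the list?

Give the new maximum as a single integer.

Answer: 37

Derivation:
Old max = 40 (at index 2)
Change: A[2] 40 -> -15
Changed element WAS the max -> may need rescan.
  Max of remaining elements: 37
  New max = max(-15, 37) = 37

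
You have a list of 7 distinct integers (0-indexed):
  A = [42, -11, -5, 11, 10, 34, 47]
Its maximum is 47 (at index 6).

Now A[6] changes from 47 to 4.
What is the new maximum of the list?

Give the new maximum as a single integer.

Answer: 42

Derivation:
Old max = 47 (at index 6)
Change: A[6] 47 -> 4
Changed element WAS the max -> may need rescan.
  Max of remaining elements: 42
  New max = max(4, 42) = 42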